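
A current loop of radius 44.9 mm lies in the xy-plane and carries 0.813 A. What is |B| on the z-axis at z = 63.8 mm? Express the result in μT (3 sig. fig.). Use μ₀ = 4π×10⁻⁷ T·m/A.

B ≈ 2.17 μT

On the axis of a circular loop, B = μ₀IR² / [2(R²+z²)^(3/2)].
R² + z² = (0.0449)² + (0.0638)² = 0.006086 m², and (R²+z²)^(3/2) = 4.75×10⁻⁴ m³.
B = (4π×10⁻⁷ × 0.813 × 0.002016) / (2 × 4.75×10⁻⁴) = 2.17×10⁻⁶ T.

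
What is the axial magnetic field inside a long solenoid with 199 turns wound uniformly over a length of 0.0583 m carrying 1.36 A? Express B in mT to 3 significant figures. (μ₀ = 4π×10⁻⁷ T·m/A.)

B ≈ 5.83 mT

Inside a long solenoid, B = μ₀nI with n = 3413 turns/m.
B = 4π×10⁻⁷ × 3413 × 1.36 = 5.83×10⁻³ T.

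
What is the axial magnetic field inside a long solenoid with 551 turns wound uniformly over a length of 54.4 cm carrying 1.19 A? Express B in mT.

Inside a long solenoid, B = μ₀nI with n = 1013 turns/m.
B = 4π×10⁻⁷ × 1013 × 1.19 = 1.51×10⁻³ T.

B ≈ 1.51 mT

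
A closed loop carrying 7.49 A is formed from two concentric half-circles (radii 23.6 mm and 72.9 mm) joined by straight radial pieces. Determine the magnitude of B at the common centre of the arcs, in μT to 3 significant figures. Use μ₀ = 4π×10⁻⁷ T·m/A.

B ≈ 67.4 μT

The radial connectors point toward the centre, so dl × r̂ = 0 and they contribute nothing.
Each semicircle gives μ₀I/(4R): inner arc 9.97×10⁻⁵ T, outer arc 3.23×10⁻⁵ T.
The two arcs carry current in opposite angular senses, so their fields oppose: B = |9.97×10⁻⁵ − 3.23×10⁻⁵| = 6.74×10⁻⁵ T.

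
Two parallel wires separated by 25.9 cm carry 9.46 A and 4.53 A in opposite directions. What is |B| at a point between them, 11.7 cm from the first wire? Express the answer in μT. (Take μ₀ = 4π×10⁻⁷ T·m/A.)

Each long wire gives B = μ₀I/(2πd). Distances are d₁ = 0.117 m and d₂ = 0.142 m.
B₁ = 1.62×10⁻⁵ T, B₂ = 6.38×10⁻⁶ T.
Between antiparallel currents both contributions point the same way, so they add. B = B₁ + B₂ = 1.62×10⁻⁵ + 6.38×10⁻⁶ = 2.26×10⁻⁵ T.

B ≈ 22.6 μT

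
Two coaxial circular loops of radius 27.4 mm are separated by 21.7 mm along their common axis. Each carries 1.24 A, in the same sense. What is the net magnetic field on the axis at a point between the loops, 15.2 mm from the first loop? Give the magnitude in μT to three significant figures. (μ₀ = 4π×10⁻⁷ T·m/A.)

B ≈ 45.2 μT

Each loop contributes B = μ₀IR²/[2(R²+z²)^(3/2)] on the axis, with z measured from that loop.
Loop 1 (z = 0.0152 m): B₁ = 1.90×10⁻⁵ T. Loop 2 (z = 0.0065 m): B₂ = 2.62×10⁻⁵ T.
The fields add: B = B₁ + B₂ = 4.52×10⁻⁵ T.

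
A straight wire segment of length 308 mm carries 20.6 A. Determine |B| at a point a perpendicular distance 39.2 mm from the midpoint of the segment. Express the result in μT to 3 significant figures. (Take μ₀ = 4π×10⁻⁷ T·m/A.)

For a finite straight segment, B = (μ₀I/4πd)(sinθ₁ + sinθ₂), where θ₁, θ₂ are the angles from the perpendicular to each end.
The perpendicular from the point meets the wire at its midpoint, so each end is L/2 = 0.154 m away along the wire.
sinθ₁ = 0.154/√(0.154²+0.0392²) = 0.9691; sinθ₂ = 0.154/√(0.154²+0.0392²) = 0.9691.
B = (4π×10⁻⁷ × 20.6) / (4π × 0.0392) × (0.9691 + 0.9691) = 1.02×10⁻⁴ T.

B ≈ 102 μT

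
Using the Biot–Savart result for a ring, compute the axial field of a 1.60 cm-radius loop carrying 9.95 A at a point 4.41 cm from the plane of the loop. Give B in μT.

B ≈ 15.5 μT

On the axis of a circular loop, B = μ₀IR² / [2(R²+z²)^(3/2)].
R² + z² = (0.016)² + (0.0441)² = 0.002201 m², and (R²+z²)^(3/2) = 1.03×10⁻⁴ m³.
B = (4π×10⁻⁷ × 9.95 × 0.000256) / (2 × 1.03×10⁻⁴) = 1.55×10⁻⁵ T.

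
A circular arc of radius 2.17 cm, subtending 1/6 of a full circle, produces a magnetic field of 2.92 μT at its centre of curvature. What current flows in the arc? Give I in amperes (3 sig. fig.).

I ≈ 0.605 A

For a circular arc, B = μ₀Iφ/(4πR) with φ in radians; here φ = 1.047 rad.
So I = 4πRB/(μ₀φ) = 4π × 0.0217 × 2.92×10⁻⁶ / (4π×10⁻⁷ × 1.047) = 0.605 A.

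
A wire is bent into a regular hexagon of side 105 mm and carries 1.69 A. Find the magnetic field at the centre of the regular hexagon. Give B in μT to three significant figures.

B ≈ 11.2 μT

Each side is a finite straight segment at perpendicular distance d = a/(2 tan(π/6)) = 0.09093 m from the centre, with end-angles ±π/6.
One side contributes B₁ = (μ₀I/4πd)·2 sin(π/6) = 1.86×10⁻⁶ T.
All 6 sides add in the same direction: B = 6 × 1.86×10⁻⁶ = 1.12×10⁻⁵ T.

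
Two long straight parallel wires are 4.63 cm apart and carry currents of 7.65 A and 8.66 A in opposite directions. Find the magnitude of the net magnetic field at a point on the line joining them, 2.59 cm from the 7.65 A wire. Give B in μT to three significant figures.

Each long wire gives B = μ₀I/(2πd). Distances are d₁ = 0.0259 m and d₂ = 0.0204 m.
B₁ = 5.91×10⁻⁵ T, B₂ = 8.49×10⁻⁵ T.
Between antiparallel currents both contributions point the same way, so they add. B = B₁ + B₂ = 5.91×10⁻⁵ + 8.49×10⁻⁵ = 1.44×10⁻⁴ T.

B ≈ 144 μT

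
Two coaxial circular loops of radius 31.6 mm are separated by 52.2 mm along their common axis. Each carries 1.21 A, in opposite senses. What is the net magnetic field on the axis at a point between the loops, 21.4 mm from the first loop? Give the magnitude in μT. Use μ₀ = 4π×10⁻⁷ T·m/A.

Each loop contributes B = μ₀IR²/[2(R²+z²)^(3/2)] on the axis, with z measured from that loop.
Loop 1 (z = 0.0214 m): B₁ = 1.37×10⁻⁵ T. Loop 2 (z = 0.0308 m): B₂ = 8.84×10⁻⁶ T.
The fields oppose: B = |B₁ − B₂| = 4.82×10⁻⁶ T.

B ≈ 4.82 μT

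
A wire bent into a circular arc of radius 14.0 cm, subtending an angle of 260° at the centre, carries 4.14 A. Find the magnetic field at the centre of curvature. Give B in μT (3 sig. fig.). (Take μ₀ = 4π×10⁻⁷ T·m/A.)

B ≈ 13.4 μT

The Biot–Savart field of a circular arc at its centre is B = μ₀Iφ/(4πR), with φ = 4.538 rad.
B = (4π×10⁻⁷ × 4.14 × 4.538) / (4π × 0.14) = 1.34×10⁻⁵ T.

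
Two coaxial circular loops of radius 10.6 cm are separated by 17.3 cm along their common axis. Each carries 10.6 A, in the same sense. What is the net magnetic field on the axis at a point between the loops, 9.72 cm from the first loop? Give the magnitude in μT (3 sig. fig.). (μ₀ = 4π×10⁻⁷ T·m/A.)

B ≈ 59.0 μT

Each loop contributes B = μ₀IR²/[2(R²+z²)^(3/2)] on the axis, with z measured from that loop.
Loop 1 (z = 0.0972 m): B₁ = 2.52×10⁻⁵ T. Loop 2 (z = 0.0758 m): B₂ = 3.38×10⁻⁵ T.
The fields add: B = B₁ + B₂ = 5.90×10⁻⁵ T.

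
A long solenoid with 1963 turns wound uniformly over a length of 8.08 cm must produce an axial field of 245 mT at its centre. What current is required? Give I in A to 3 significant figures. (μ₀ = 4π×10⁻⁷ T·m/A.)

Inside a long solenoid B = μ₀nI with n = 2.429×10⁴ m⁻¹, so I = B/(μ₀n).
I = 0.245 / (4π×10⁻⁷ × 2.429×10⁴) = 8.03 A.

I ≈ 8.03 A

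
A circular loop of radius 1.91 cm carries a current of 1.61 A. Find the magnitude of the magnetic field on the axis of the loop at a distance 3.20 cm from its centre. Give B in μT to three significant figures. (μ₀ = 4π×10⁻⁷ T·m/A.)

On the axis of a circular loop, B = μ₀IR² / [2(R²+z²)^(3/2)].
R² + z² = (0.0191)² + (0.032)² = 0.001389 m², and (R²+z²)^(3/2) = 5.18×10⁻⁵ m³.
B = (4π×10⁻⁷ × 1.61 × 0.0003648) / (2 × 5.18×10⁻⁵) = 7.13×10⁻⁶ T.

B ≈ 7.13 μT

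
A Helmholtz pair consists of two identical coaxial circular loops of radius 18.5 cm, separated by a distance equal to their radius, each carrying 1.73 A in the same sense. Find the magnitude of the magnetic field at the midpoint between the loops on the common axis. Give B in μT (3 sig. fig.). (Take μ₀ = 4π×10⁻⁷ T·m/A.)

B ≈ 8.41 μT

Each loop contributes B = μ₀IR²/[2(R²+z²)^(3/2)] on the axis, with z measured from that loop.
Loop 1 (z = 0.0925 m): B₁ = 4.20×10⁻⁶ T. Loop 2 (z = 0.0925 m): B₂ = 4.20×10⁻⁶ T.
The fields add: B = B₁ + B₂ = 8.41×10⁻⁶ T.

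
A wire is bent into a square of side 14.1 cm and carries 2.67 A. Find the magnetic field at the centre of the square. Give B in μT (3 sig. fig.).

B ≈ 21.4 μT

Each side is a finite straight segment at perpendicular distance d = a/(2 tan(π/4)) = 0.0705 m from the centre, with end-angles ±π/4.
One side contributes B₁ = (μ₀I/4πd)·2 sin(π/4) = 5.36×10⁻⁶ T.
All 4 sides add in the same direction: B = 4 × 5.36×10⁻⁶ = 2.14×10⁻⁵ T.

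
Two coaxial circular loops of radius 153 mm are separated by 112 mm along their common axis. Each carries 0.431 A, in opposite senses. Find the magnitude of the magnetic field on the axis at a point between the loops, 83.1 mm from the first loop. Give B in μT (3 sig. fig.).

B ≈ 0.478 μT

Each loop contributes B = μ₀IR²/[2(R²+z²)^(3/2)] on the axis, with z measured from that loop.
Loop 1 (z = 0.0831 m): B₁ = 1.20×10⁻⁶ T. Loop 2 (z = 0.0289 m): B₂ = 1.68×10⁻⁶ T.
The fields oppose: B = |B₁ − B₂| = 4.78×10⁻⁷ T.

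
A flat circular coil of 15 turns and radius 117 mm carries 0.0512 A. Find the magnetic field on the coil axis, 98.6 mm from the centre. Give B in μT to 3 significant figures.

B ≈ 1.84 μT

For an N-turn flat coil, B = Nμ₀IR²/[2(R²+z²)^(3/2)] with R = 0.117 m, z = 0.0986 m.
B = 15 × 1.23×10⁻⁷ T = 1.84×10⁻⁶ T.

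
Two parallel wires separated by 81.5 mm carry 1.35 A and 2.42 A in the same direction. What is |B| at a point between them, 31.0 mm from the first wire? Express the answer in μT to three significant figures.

B ≈ 0.874 μT

Each long wire gives B = μ₀I/(2πd). Distances are d₁ = 0.031 m and d₂ = 0.0505 m.
B₁ = 8.71×10⁻⁶ T, B₂ = 9.58×10⁻⁶ T.
Between parallel currents the two contributions point in opposite directions, so they subtract. B = |B₁ − B₂| = |8.71×10⁻⁶ − 9.58×10⁻⁶| = 8.74×10⁻⁷ T.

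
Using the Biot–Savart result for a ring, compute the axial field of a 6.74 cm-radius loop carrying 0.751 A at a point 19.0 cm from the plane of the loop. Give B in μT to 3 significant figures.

On the axis of a circular loop, B = μ₀IR² / [2(R²+z²)^(3/2)].
R² + z² = (0.0674)² + (0.19)² = 0.04064 m², and (R²+z²)^(3/2) = 8.19×10⁻³ m³.
B = (4π×10⁻⁷ × 0.751 × 0.004543) / (2 × 8.19×10⁻³) = 2.62×10⁻⁷ T.

B ≈ 0.262 μT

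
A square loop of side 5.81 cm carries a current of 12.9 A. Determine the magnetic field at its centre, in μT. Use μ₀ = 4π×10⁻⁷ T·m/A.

B ≈ 251 μT

Each side is a finite straight segment at perpendicular distance d = a/(2 tan(π/4)) = 0.02905 m from the centre, with end-angles ±π/4.
One side contributes B₁ = (μ₀I/4πd)·2 sin(π/4) = 6.28×10⁻⁵ T.
All 4 sides add in the same direction: B = 4 × 6.28×10⁻⁵ = 2.51×10⁻⁴ T.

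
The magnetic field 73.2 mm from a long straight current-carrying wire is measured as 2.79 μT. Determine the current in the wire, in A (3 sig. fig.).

I ≈ 1.02 A

For a long straight wire B = μ₀I/(2πd), so I = 2πdB/μ₀.
I = 2π × 0.0732 × 2.79×10⁻⁶ / (4π×10⁻⁷) = 1.02 A.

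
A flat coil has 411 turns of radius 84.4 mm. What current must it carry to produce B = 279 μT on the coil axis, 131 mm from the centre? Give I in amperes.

For an N-turn coil, B = Nμ₀IR²/[2(R²+z²)^(3/2)] with R = 0.0844 m, z = 0.131 m, so I = 2B(R²+z²)^(3/2)/(Nμ₀R²) = 2 × 2.79×10⁻⁴ × 3.78×10⁻³ / (411 × 4π×10⁻⁷ × 0.007123) = 0.574 A.

I ≈ 0.574 A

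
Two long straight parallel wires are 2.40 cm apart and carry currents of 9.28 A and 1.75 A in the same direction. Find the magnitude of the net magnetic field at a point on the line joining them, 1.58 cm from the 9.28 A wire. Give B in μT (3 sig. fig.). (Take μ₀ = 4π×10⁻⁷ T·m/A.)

Each long wire gives B = μ₀I/(2πd). Distances are d₁ = 0.0158 m and d₂ = 0.0082 m.
B₁ = 1.17×10⁻⁴ T, B₂ = 4.27×10⁻⁵ T.
Between parallel currents the two contributions point in opposite directions, so they subtract. B = |B₁ − B₂| = |1.17×10⁻⁴ − 4.27×10⁻⁵| = 7.48×10⁻⁵ T.

B ≈ 74.8 μT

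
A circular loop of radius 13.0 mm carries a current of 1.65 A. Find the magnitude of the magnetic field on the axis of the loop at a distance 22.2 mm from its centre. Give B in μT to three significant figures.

B ≈ 10.3 μT

On the axis of a circular loop, B = μ₀IR² / [2(R²+z²)^(3/2)].
R² + z² = (0.013)² + (0.0222)² = 0.0006618 m², and (R²+z²)^(3/2) = 1.70×10⁻⁵ m³.
B = (4π×10⁻⁷ × 1.65 × 0.000169) / (2 × 1.70×10⁻⁵) = 1.03×10⁻⁵ T.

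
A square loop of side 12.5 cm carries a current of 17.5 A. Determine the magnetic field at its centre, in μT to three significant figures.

Each side is a finite straight segment at perpendicular distance d = a/(2 tan(π/4)) = 0.0625 m from the centre, with end-angles ±π/4.
One side contributes B₁ = (μ₀I/4πd)·2 sin(π/4) = 3.96×10⁻⁵ T.
All 4 sides add in the same direction: B = 4 × 3.96×10⁻⁵ = 1.58×10⁻⁴ T.

B ≈ 158 μT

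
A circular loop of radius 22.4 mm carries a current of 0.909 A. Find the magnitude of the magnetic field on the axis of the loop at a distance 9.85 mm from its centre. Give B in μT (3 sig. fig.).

B ≈ 19.6 μT

On the axis of a circular loop, B = μ₀IR² / [2(R²+z²)^(3/2)].
R² + z² = (0.0224)² + (0.00985)² = 0.0005988 m², and (R²+z²)^(3/2) = 1.47×10⁻⁵ m³.
B = (4π×10⁻⁷ × 0.909 × 0.0005018) / (2 × 1.47×10⁻⁵) = 1.96×10⁻⁵ T.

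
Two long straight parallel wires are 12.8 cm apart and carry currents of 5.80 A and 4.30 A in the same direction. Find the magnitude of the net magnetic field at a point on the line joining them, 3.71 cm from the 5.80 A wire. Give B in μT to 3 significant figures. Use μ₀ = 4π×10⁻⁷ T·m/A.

Each long wire gives B = μ₀I/(2πd). Distances are d₁ = 0.0371 m and d₂ = 0.0909 m.
B₁ = 3.13×10⁻⁵ T, B₂ = 9.46×10⁻⁶ T.
Between parallel currents the two contributions point in opposite directions, so they subtract. B = |B₁ − B₂| = |3.13×10⁻⁵ − 9.46×10⁻⁶| = 2.18×10⁻⁵ T.

B ≈ 21.8 μT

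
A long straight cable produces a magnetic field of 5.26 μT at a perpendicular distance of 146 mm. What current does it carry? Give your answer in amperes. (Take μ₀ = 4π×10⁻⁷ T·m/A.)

For a long straight wire B = μ₀I/(2πd), so I = 2πdB/μ₀.
I = 2π × 0.146 × 5.26×10⁻⁶ / (4π×10⁻⁷) = 3.84 A.

I ≈ 3.84 A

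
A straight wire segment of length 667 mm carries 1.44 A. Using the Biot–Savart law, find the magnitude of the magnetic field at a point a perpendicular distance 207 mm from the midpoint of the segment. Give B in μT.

B ≈ 1.18 μT

For a finite straight segment, B = (μ₀I/4πd)(sinθ₁ + sinθ₂), where θ₁, θ₂ are the angles from the perpendicular to each end.
The perpendicular from the point meets the wire at its midpoint, so each end is L/2 = 0.3335 m away along the wire.
sinθ₁ = 0.3335/√(0.3335²+0.207²) = 0.8496; sinθ₂ = 0.3335/√(0.3335²+0.207²) = 0.8496.
B = (4π×10⁻⁷ × 1.44) / (4π × 0.207) × (0.8496 + 0.8496) = 1.18×10⁻⁶ T.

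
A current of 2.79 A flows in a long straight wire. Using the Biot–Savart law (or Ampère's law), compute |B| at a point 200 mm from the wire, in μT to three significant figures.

B ≈ 2.79 μT

For an infinitely long straight wire, B = μ₀I/(2πd).
B = (4π×10⁻⁷ × 2.79) / (2π × 0.2) = 2.79×10⁻⁶ T.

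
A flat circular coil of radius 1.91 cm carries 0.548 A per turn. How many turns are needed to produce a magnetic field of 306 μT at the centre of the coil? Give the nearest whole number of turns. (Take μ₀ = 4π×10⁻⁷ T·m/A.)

For an N-turn coil, B = Nμ₀I/(2R). A single turn gives B₁ = 1.80×10⁻⁵ T with R = 0.0191 m.
N = B/B₁ = 3.06×10⁻⁴ / 1.80×10⁻⁵ = 16.97.

N = 17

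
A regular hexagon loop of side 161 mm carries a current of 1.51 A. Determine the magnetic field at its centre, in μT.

B ≈ 6.50 μT

Each side is a finite straight segment at perpendicular distance d = a/(2 tan(π/6)) = 0.1394 m from the centre, with end-angles ±π/6.
One side contributes B₁ = (μ₀I/4πd)·2 sin(π/6) = 1.08×10⁻⁶ T.
All 6 sides add in the same direction: B = 6 × 1.08×10⁻⁶ = 6.50×10⁻⁶ T.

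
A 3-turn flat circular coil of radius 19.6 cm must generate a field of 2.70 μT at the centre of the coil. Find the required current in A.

I ≈ 0.281 A

For an N-turn coil, B = Nμ₀I/(2R) with R = 0.196 m, so I = 2RB/(Nμ₀) = 2 × 0.196 × 2.70×10⁻⁶ / (3 × 4π×10⁻⁷) = 0.281 A.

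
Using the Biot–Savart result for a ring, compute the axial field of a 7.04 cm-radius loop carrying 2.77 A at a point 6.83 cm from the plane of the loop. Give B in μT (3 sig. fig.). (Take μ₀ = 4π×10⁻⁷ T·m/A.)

On the axis of a circular loop, B = μ₀IR² / [2(R²+z²)^(3/2)].
R² + z² = (0.0704)² + (0.0683)² = 0.009621 m², and (R²+z²)^(3/2) = 9.44×10⁻⁴ m³.
B = (4π×10⁻⁷ × 2.77 × 0.004956) / (2 × 9.44×10⁻⁴) = 9.14×10⁻⁶ T.

B ≈ 9.14 μT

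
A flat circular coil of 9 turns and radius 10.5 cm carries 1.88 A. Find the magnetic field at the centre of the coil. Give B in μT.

B ≈ 101 μT

For an N-turn flat coil, B = Nμ₀I/(2R) with R = 0.105 m.
B = 9 × 1.12×10⁻⁵ T = 1.01×10⁻⁴ T.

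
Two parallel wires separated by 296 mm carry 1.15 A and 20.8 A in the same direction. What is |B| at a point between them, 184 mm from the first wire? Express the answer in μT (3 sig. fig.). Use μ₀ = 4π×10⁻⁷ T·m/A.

Each long wire gives B = μ₀I/(2πd). Distances are d₁ = 0.184 m and d₂ = 0.112 m.
B₁ = 1.25×10⁻⁶ T, B₂ = 3.71×10⁻⁵ T.
Between parallel currents the two contributions point in opposite directions, so they subtract. B = |B₁ − B₂| = |1.25×10⁻⁶ − 3.71×10⁻⁵| = 3.59×10⁻⁵ T.

B ≈ 35.9 μT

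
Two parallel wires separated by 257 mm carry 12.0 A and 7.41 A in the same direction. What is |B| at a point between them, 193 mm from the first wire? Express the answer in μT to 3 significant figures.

Each long wire gives B = μ₀I/(2πd). Distances are d₁ = 0.193 m and d₂ = 0.064 m.
B₁ = 1.24×10⁻⁵ T, B₂ = 2.32×10⁻⁵ T.
Between parallel currents the two contributions point in opposite directions, so they subtract. B = |B₁ − B₂| = |1.24×10⁻⁵ − 2.32×10⁻⁵| = 1.07×10⁻⁵ T.

B ≈ 10.7 μT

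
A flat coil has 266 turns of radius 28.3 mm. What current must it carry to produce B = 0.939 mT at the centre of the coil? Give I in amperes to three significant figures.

For an N-turn coil, B = Nμ₀I/(2R) with R = 0.0283 m, so I = 2RB/(Nμ₀) = 2 × 0.0283 × 9.39×10⁻⁴ / (266 × 4π×10⁻⁷) = 0.159 A.

I ≈ 0.159 A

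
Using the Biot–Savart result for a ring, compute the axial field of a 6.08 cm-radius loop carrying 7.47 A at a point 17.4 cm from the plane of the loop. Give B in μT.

On the axis of a circular loop, B = μ₀IR² / [2(R²+z²)^(3/2)].
R² + z² = (0.0608)² + (0.174)² = 0.03397 m², and (R²+z²)^(3/2) = 6.26×10⁻³ m³.
B = (4π×10⁻⁷ × 7.47 × 0.003697) / (2 × 6.26×10⁻³) = 2.77×10⁻⁶ T.

B ≈ 2.77 μT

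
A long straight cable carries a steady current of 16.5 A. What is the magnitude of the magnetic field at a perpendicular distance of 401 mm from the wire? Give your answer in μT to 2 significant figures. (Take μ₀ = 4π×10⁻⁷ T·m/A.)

B ≈ 8.2 μT

For an infinitely long straight wire, B = μ₀I/(2πd).
B = (4π×10⁻⁷ × 16.5) / (2π × 0.401) = 8.23×10⁻⁶ T.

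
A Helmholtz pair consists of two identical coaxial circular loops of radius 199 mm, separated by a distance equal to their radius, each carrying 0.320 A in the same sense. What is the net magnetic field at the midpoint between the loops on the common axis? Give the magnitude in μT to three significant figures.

B ≈ 1.45 μT

Each loop contributes B = μ₀IR²/[2(R²+z²)^(3/2)] on the axis, with z measured from that loop.
Loop 1 (z = 0.0995 m): B₁ = 7.23×10⁻⁷ T. Loop 2 (z = 0.0995 m): B₂ = 7.23×10⁻⁷ T.
The fields add: B = B₁ + B₂ = 1.45×10⁻⁶ T.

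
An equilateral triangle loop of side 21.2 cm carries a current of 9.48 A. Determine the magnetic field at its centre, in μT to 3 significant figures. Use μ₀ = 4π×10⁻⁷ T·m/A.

Each side is a finite straight segment at perpendicular distance d = a/(2 tan(π/3)) = 0.0612 m from the centre, with end-angles ±π/3.
One side contributes B₁ = (μ₀I/4πd)·2 sin(π/3) = 2.68×10⁻⁵ T.
All 3 sides add in the same direction: B = 3 × 2.68×10⁻⁵ = 8.05×10⁻⁵ T.

B ≈ 80.5 μT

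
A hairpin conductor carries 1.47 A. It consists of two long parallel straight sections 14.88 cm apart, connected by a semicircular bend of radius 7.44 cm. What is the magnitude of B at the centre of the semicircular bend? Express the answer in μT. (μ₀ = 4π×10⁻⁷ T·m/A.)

The semicircular arc contributes B_arc = μ₀I·π/(4πR) = μ₀I/(4R) = 6.21×10⁻⁶ T.
Each semi-infinite lead is at perpendicular distance R = 0.0744 m from the centre, with the perpendicular foot at its near end, so it contributes μ₀I/(4πR); both point the same way, together 3.95×10⁻⁶ T.
Arc and leads all point the same direction: B = 6.21×10⁻⁶ + 3.95×10⁻⁶ = 1.02×10⁻⁵ T.

B ≈ 10.2 μT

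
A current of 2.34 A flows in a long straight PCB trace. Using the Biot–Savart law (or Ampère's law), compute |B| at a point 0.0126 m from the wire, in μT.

For an infinitely long straight wire, B = μ₀I/(2πd).
B = (4π×10⁻⁷ × 2.34) / (2π × 0.0126) = 3.71×10⁻⁵ T.

B ≈ 37.1 μT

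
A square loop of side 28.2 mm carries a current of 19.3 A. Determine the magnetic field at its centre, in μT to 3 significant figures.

B ≈ 774 μT

Each side is a finite straight segment at perpendicular distance d = a/(2 tan(π/4)) = 0.0141 m from the centre, with end-angles ±π/4.
One side contributes B₁ = (μ₀I/4πd)·2 sin(π/4) = 1.94×10⁻⁴ T.
All 4 sides add in the same direction: B = 4 × 1.94×10⁻⁴ = 7.74×10⁻⁴ T.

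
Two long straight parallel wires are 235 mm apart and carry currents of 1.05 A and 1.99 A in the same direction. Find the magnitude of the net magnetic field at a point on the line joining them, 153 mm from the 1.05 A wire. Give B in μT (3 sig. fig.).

Each long wire gives B = μ₀I/(2πd). Distances are d₁ = 0.153 m and d₂ = 0.082 m.
B₁ = 1.37×10⁻⁶ T, B₂ = 4.85×10⁻⁶ T.
Between parallel currents the two contributions point in opposite directions, so they subtract. B = |B₁ − B₂| = |1.37×10⁻⁶ − 4.85×10⁻⁶| = 3.48×10⁻⁶ T.

B ≈ 3.48 μT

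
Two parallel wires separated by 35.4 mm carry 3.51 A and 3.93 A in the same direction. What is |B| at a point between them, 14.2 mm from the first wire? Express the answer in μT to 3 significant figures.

Each long wire gives B = μ₀I/(2πd). Distances are d₁ = 0.0142 m and d₂ = 0.0212 m.
B₁ = 4.94×10⁻⁵ T, B₂ = 3.71×10⁻⁵ T.
Between parallel currents the two contributions point in opposite directions, so they subtract. B = |B₁ − B₂| = |4.94×10⁻⁵ − 3.71×10⁻⁵| = 1.24×10⁻⁵ T.

B ≈ 12.4 μT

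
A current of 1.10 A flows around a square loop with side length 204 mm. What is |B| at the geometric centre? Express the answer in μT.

Each side is a finite straight segment at perpendicular distance d = a/(2 tan(π/4)) = 0.102 m from the centre, with end-angles ±π/4.
One side contributes B₁ = (μ₀I/4πd)·2 sin(π/4) = 1.53×10⁻⁶ T.
All 4 sides add in the same direction: B = 4 × 1.53×10⁻⁶ = 6.10×10⁻⁶ T.

B ≈ 6.10 μT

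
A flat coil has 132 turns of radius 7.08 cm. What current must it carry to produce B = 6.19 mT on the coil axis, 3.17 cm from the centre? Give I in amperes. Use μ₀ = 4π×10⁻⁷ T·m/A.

I ≈ 6.95 A

For an N-turn coil, B = Nμ₀IR²/[2(R²+z²)^(3/2)] with R = 0.0708 m, z = 0.0317 m, so I = 2B(R²+z²)^(3/2)/(Nμ₀R²) = 2 × 6.19×10⁻³ × 4.67×10⁻⁴ / (132 × 4π×10⁻⁷ × 0.005013) = 6.95 A.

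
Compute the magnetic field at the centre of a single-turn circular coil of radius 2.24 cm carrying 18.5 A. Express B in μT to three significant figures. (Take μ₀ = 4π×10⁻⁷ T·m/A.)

At the centre of a circular loop the Biot–Savart law gives B = μ₀I/(2R).
B = (4π×10⁻⁷ × 18.5) / (2 × 0.0224) = 5.19×10⁻⁴ T.

B ≈ 519 μT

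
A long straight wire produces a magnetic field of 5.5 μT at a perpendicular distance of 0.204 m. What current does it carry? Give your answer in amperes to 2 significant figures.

I ≈ 5.6 A

For a long straight wire B = μ₀I/(2πd), so I = 2πdB/μ₀.
I = 2π × 0.204 × 5.50×10⁻⁶ / (4π×10⁻⁷) = 5.61 A.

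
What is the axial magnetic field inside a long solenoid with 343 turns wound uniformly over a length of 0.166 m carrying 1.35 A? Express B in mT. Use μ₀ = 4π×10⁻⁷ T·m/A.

Inside a long solenoid, B = μ₀nI with n = 2066 turns/m.
B = 4π×10⁻⁷ × 2066 × 1.35 = 3.51×10⁻³ T.

B ≈ 3.51 mT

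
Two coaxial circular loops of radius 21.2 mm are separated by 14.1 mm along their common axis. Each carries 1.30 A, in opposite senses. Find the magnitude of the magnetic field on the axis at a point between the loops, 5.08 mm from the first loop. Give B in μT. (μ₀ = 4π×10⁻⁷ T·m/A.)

B ≈ 5.41 μT

Each loop contributes B = μ₀IR²/[2(R²+z²)^(3/2)] on the axis, with z measured from that loop.
Loop 1 (z = 0.00508 m): B₁ = 3.54×10⁻⁵ T. Loop 2 (z = 0.00902 m): B₂ = 3.00×10⁻⁵ T.
The fields oppose: B = |B₁ − B₂| = 5.41×10⁻⁶ T.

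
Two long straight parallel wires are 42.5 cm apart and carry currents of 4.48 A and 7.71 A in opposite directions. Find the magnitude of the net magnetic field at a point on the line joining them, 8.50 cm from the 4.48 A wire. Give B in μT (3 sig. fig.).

Each long wire gives B = μ₀I/(2πd). Distances are d₁ = 0.085 m and d₂ = 0.34 m.
B₁ = 1.05×10⁻⁵ T, B₂ = 4.54×10⁻⁶ T.
Between antiparallel currents both contributions point the same way, so they add. B = B₁ + B₂ = 1.05×10⁻⁵ + 4.54×10⁻⁶ = 1.51×10⁻⁵ T.

B ≈ 15.1 μT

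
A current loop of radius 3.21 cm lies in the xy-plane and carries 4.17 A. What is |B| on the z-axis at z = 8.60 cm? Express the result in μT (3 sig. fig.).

B ≈ 3.49 μT

On the axis of a circular loop, B = μ₀IR² / [2(R²+z²)^(3/2)].
R² + z² = (0.0321)² + (0.086)² = 0.008426 m², and (R²+z²)^(3/2) = 7.74×10⁻⁴ m³.
B = (4π×10⁻⁷ × 4.17 × 0.00103) / (2 × 7.74×10⁻⁴) = 3.49×10⁻⁶ T.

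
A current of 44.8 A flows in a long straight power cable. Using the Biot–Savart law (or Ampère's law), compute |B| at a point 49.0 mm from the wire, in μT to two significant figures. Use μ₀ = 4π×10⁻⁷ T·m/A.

For an infinitely long straight wire, B = μ₀I/(2πd).
B = (4π×10⁻⁷ × 44.8) / (2π × 0.049) = 1.83×10⁻⁴ T.

B ≈ 180 μT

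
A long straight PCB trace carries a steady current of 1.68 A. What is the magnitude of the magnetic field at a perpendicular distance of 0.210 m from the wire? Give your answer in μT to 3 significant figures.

For an infinitely long straight wire, B = μ₀I/(2πd).
B = (4π×10⁻⁷ × 1.68) / (2π × 0.21) = 1.60×10⁻⁶ T.

B ≈ 1.60 μT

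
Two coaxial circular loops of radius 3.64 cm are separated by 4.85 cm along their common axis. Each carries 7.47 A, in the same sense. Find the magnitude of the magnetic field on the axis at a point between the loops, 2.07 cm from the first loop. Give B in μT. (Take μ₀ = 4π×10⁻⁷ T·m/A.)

B ≈ 149 μT

Each loop contributes B = μ₀IR²/[2(R²+z²)^(3/2)] on the axis, with z measured from that loop.
Loop 1 (z = 0.0207 m): B₁ = 8.47×10⁻⁵ T. Loop 2 (z = 0.0278 m): B₂ = 6.47×10⁻⁵ T.
The fields add: B = B₁ + B₂ = 1.49×10⁻⁴ T.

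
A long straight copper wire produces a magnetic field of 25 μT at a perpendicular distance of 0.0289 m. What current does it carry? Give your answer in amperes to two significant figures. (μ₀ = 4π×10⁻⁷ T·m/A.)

For a long straight wire B = μ₀I/(2πd), so I = 2πdB/μ₀.
I = 2π × 0.0289 × 2.50×10⁻⁵ / (4π×10⁻⁷) = 3.61 A.

I ≈ 3.6 A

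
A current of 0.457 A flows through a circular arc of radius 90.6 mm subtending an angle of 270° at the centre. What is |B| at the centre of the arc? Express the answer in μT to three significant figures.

B ≈ 2.38 μT

The Biot–Savart field of a circular arc at its centre is B = μ₀Iφ/(4πR), with φ = 4.712 rad.
B = (4π×10⁻⁷ × 0.457 × 4.712) / (4π × 0.0906) = 2.38×10⁻⁶ T.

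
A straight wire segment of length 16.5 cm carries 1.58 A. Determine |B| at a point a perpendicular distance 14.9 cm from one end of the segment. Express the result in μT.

B ≈ 0.787 μT

For a finite straight segment, B = (μ₀I/4πd)(sinθ₁ + sinθ₂), where θ₁, θ₂ are the angles from the perpendicular to each end.
The perpendicular foot is at one end, so the two end-offsets along the wire are 0 and L = 0.165 m.
sinθ₁ = 0/√(0²+0.149²) = 0.0000; sinθ₂ = 0.165/√(0.165²+0.149²) = 0.7422.
B = (4π×10⁻⁷ × 1.58) / (4π × 0.149) × (0.0000 + 0.7422) = 7.87×10⁻⁷ T.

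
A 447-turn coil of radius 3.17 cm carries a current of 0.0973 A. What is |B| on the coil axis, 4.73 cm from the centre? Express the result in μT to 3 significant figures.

B ≈ 149 μT

For an N-turn flat coil, B = Nμ₀IR²/[2(R²+z²)^(3/2)] with R = 0.0317 m, z = 0.0473 m.
B = 447 × 3.33×10⁻⁷ T = 1.49×10⁻⁴ T.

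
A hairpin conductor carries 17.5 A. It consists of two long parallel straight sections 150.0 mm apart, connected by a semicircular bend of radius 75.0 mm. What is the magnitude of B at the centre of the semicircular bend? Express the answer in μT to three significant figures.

The semicircular arc contributes B_arc = μ₀I·π/(4πR) = μ₀I/(4R) = 7.33×10⁻⁵ T.
Each semi-infinite lead is at perpendicular distance R = 0.075 m from the centre, with the perpendicular foot at its near end, so it contributes μ₀I/(4πR); both point the same way, together 4.67×10⁻⁵ T.
Arc and leads all point the same direction: B = 7.33×10⁻⁵ + 4.67×10⁻⁵ = 1.20×10⁻⁴ T.

B ≈ 120 μT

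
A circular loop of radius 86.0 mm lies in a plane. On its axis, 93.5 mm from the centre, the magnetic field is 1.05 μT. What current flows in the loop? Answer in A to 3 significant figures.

On the axis of a loop, B = μ₀IR²/[2(R²+z²)^(3/2)], so I = 2B(R²+z²)^(3/2)/(μ₀R²).
R² + z² = 0.007396 + 0.008742 = 0.01614 m²; raised to 3/2 gives 2.05×10⁻³ m³.
I = 2 × 1.05×10⁻⁶ × 2.05×10⁻³ / (1.26×10⁻⁶ × 0.007396) = 0.463 A.

I ≈ 0.463 A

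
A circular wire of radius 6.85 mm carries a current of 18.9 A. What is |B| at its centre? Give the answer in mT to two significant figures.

B ≈ 1.7 mT

At the centre of a circular loop the Biot–Savart law gives B = μ₀I/(2R).
B = (4π×10⁻⁷ × 18.9) / (2 × 0.00685) = 1.73×10⁻³ T.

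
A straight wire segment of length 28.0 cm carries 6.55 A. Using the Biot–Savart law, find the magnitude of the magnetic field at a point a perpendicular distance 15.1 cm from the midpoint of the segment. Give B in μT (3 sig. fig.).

B ≈ 5.90 μT

For a finite straight segment, B = (μ₀I/4πd)(sinθ₁ + sinθ₂), where θ₁, θ₂ are the angles from the perpendicular to each end.
The perpendicular from the point meets the wire at its midpoint, so each end is L/2 = 0.14 m away along the wire.
sinθ₁ = 0.14/√(0.14²+0.151²) = 0.6799; sinθ₂ = 0.14/√(0.14²+0.151²) = 0.6799.
B = (4π×10⁻⁷ × 6.55) / (4π × 0.151) × (0.6799 + 0.6799) = 5.90×10⁻⁶ T.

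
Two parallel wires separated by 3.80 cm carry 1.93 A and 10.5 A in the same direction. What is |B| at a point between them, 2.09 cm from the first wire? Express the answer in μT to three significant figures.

Each long wire gives B = μ₀I/(2πd). Distances are d₁ = 0.0209 m and d₂ = 0.0171 m.
B₁ = 1.85×10⁻⁵ T, B₂ = 1.23×10⁻⁴ T.
Between parallel currents the two contributions point in opposite directions, so they subtract. B = |B₁ − B₂| = |1.85×10⁻⁵ − 1.23×10⁻⁴| = 1.04×10⁻⁴ T.

B ≈ 104 μT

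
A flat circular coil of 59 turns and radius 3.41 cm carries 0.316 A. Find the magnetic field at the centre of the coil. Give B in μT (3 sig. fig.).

For an N-turn flat coil, B = Nμ₀I/(2R) with R = 0.0341 m.
B = 59 × 5.82×10⁻⁶ T = 3.44×10⁻⁴ T.

B ≈ 344 μT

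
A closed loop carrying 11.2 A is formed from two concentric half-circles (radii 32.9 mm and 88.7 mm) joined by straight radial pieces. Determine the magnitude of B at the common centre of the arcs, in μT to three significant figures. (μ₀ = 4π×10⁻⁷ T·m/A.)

B ≈ 67.3 μT

The radial connectors point toward the centre, so dl × r̂ = 0 and they contribute nothing.
Each semicircle gives μ₀I/(4R): inner arc 1.07×10⁻⁴ T, outer arc 3.97×10⁻⁵ T.
The two arcs carry current in opposite angular senses, so their fields oppose: B = |1.07×10⁻⁴ − 3.97×10⁻⁵| = 6.73×10⁻⁵ T.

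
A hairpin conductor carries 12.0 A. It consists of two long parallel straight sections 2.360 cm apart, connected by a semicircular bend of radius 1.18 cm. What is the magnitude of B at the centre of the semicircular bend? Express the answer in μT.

The semicircular arc contributes B_arc = μ₀I·π/(4πR) = μ₀I/(4R) = 3.19×10⁻⁴ T.
Each semi-infinite lead is at perpendicular distance R = 0.0118 m from the centre, with the perpendicular foot at its near end, so it contributes μ₀I/(4πR); both point the same way, together 2.03×10⁻⁴ T.
Arc and leads all point the same direction: B = 3.19×10⁻⁴ + 2.03×10⁻⁴ = 5.23×10⁻⁴ T.

B ≈ 523 μT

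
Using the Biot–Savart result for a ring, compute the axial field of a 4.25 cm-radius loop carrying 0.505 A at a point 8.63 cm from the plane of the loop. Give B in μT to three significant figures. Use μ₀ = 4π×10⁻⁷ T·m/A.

On the axis of a circular loop, B = μ₀IR² / [2(R²+z²)^(3/2)].
R² + z² = (0.0425)² + (0.0863)² = 0.009254 m², and (R²+z²)^(3/2) = 8.90×10⁻⁴ m³.
B = (4π×10⁻⁷ × 0.505 × 0.001806) / (2 × 8.90×10⁻⁴) = 6.44×10⁻⁷ T.

B ≈ 0.644 μT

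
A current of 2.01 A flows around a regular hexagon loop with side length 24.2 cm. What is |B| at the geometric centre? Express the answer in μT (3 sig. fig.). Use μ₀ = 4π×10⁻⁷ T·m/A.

B ≈ 5.75 μT

Each side is a finite straight segment at perpendicular distance d = a/(2 tan(π/6)) = 0.2096 m from the centre, with end-angles ±π/6.
One side contributes B₁ = (μ₀I/4πd)·2 sin(π/6) = 9.59×10⁻⁷ T.
All 6 sides add in the same direction: B = 6 × 9.59×10⁻⁷ = 5.75×10⁻⁶ T.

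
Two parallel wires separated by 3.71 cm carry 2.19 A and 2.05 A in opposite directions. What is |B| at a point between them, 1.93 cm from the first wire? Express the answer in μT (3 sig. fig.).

B ≈ 45.7 μT

Each long wire gives B = μ₀I/(2πd). Distances are d₁ = 0.0193 m and d₂ = 0.0178 m.
B₁ = 2.27×10⁻⁵ T, B₂ = 2.30×10⁻⁵ T.
Between antiparallel currents both contributions point the same way, so they add. B = B₁ + B₂ = 2.27×10⁻⁵ + 2.30×10⁻⁵ = 4.57×10⁻⁵ T.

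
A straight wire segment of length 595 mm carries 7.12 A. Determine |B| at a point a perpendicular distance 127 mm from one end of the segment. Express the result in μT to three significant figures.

For a finite straight segment, B = (μ₀I/4πd)(sinθ₁ + sinθ₂), where θ₁, θ₂ are the angles from the perpendicular to each end.
The perpendicular foot is at one end, so the two end-offsets along the wire are 0 and L = 0.595 m.
sinθ₁ = 0/√(0²+0.127²) = 0.0000; sinθ₂ = 0.595/√(0.595²+0.127²) = 0.9780.
B = (4π×10⁻⁷ × 7.12) / (4π × 0.127) × (0.0000 + 0.9780) = 5.48×10⁻⁶ T.

B ≈ 5.48 μT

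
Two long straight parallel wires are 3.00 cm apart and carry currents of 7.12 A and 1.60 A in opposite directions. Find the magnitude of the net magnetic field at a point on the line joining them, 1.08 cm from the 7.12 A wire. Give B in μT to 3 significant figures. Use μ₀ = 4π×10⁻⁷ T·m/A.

Each long wire gives B = μ₀I/(2πd). Distances are d₁ = 0.0108 m and d₂ = 0.0192 m.
B₁ = 1.32×10⁻⁴ T, B₂ = 1.67×10⁻⁵ T.
Between antiparallel currents both contributions point the same way, so they add. B = B₁ + B₂ = 1.32×10⁻⁴ + 1.67×10⁻⁵ = 1.49×10⁻⁴ T.

B ≈ 149 μT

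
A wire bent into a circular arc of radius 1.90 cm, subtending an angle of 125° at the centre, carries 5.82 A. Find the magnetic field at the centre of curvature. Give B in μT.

B ≈ 66.8 μT

The Biot–Savart field of a circular arc at its centre is B = μ₀Iφ/(4πR), with φ = 2.182 rad.
B = (4π×10⁻⁷ × 5.82 × 2.182) / (4π × 0.019) = 6.68×10⁻⁵ T.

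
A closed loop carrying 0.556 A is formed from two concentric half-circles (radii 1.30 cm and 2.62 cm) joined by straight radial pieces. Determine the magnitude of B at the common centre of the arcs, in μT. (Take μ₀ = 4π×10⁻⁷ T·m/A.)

The radial connectors point toward the centre, so dl × r̂ = 0 and they contribute nothing.
Each semicircle gives μ₀I/(4R): inner arc 1.34×10⁻⁵ T, outer arc 6.67×10⁻⁶ T.
The two arcs carry current in opposite angular senses, so their fields oppose: B = |1.34×10⁻⁵ − 6.67×10⁻⁶| = 6.77×10⁻⁶ T.

B ≈ 6.77 μT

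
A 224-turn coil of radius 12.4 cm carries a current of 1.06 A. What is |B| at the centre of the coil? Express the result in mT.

B ≈ 1.20 mT

For an N-turn flat coil, B = Nμ₀I/(2R) with R = 0.124 m.
B = 224 × 5.37×10⁻⁶ T = 1.20×10⁻³ T.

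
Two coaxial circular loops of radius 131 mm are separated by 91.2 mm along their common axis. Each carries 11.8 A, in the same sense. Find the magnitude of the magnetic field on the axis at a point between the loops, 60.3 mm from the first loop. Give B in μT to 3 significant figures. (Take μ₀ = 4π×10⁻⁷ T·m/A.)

Each loop contributes B = μ₀IR²/[2(R²+z²)^(3/2)] on the axis, with z measured from that loop.
Loop 1 (z = 0.0603 m): B₁ = 4.24×10⁻⁵ T. Loop 2 (z = 0.0309 m): B₂ = 5.22×10⁻⁵ T.
The fields add: B = B₁ + B₂ = 9.46×10⁻⁵ T.

B ≈ 94.6 μT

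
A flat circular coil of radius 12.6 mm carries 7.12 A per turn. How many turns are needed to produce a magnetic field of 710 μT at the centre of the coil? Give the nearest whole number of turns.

For an N-turn coil, B = Nμ₀I/(2R). A single turn gives B₁ = 3.55×10⁻⁴ T with R = 0.0126 m.
N = B/B₁ = 7.10×10⁻⁴ / 3.55×10⁻⁴ = 2.00.

N = 2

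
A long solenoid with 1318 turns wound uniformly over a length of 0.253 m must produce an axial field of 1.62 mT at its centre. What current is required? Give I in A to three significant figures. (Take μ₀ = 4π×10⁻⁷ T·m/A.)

Inside a long solenoid B = μ₀nI with n = 5209 m⁻¹, so I = B/(μ₀n).
I = 1.62×10⁻³ / (4π×10⁻⁷ × 5209) = 0.247 A.

I ≈ 0.247 A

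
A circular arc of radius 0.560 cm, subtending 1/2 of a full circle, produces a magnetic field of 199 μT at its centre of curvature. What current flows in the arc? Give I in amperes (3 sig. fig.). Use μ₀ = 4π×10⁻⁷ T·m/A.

For a circular arc, B = μ₀Iφ/(4πR) with φ in radians; here φ = 3.142 rad.
So I = 4πRB/(μ₀φ) = 4π × 0.0056 × 1.99×10⁻⁴ / (4π×10⁻⁷ × 3.142) = 3.55 A.

I ≈ 3.55 A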